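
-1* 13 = -13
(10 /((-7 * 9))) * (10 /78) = -50 /2457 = -0.02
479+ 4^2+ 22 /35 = 17347 /35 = 495.63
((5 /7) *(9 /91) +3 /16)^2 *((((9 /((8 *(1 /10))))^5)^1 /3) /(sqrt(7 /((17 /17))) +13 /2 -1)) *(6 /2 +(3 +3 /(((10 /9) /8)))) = 21544356516024375 /824366792704 -1958577865093125 *sqrt(7) /412183396352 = 13562.58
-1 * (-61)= 61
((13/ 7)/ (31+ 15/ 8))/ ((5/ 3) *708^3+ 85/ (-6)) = 624/ 6533615173435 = 0.00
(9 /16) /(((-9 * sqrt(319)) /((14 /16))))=-0.00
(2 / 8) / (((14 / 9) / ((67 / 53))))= 0.20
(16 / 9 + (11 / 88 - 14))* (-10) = 4355 / 36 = 120.97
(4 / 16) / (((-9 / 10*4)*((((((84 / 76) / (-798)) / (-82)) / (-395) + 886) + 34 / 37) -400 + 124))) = -1081583075 / 9514937705094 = -0.00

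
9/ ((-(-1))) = 9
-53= -53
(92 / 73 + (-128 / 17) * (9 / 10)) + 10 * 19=1144722 / 6205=184.48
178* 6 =1068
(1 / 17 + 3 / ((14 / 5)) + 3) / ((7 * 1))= 983 / 1666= 0.59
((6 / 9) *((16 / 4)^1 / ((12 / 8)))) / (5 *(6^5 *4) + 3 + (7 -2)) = 2 / 174969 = 0.00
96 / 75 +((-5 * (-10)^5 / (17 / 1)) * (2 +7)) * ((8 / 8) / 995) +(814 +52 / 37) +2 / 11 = 37275723992 / 34422025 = 1082.90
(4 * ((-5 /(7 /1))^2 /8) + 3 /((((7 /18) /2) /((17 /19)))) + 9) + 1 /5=216547 /9310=23.26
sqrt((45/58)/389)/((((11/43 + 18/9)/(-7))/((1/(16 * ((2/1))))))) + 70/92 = 35/46-903 * sqrt(112810)/70032448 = 0.76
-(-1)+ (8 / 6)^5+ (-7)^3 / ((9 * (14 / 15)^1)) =-17311 / 486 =-35.62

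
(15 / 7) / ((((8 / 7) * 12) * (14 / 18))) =0.20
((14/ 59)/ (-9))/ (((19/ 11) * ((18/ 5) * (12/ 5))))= -1925/ 1089612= -0.00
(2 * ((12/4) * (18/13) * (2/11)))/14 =108/1001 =0.11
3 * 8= 24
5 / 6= 0.83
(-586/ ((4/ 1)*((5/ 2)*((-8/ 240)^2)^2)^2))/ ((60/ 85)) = -21786894000000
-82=-82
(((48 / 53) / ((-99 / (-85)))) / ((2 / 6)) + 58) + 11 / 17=604371 / 9911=60.98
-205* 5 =-1025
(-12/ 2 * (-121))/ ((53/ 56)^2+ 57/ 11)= 25044096/ 209651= 119.46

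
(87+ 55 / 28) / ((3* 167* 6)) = 2491 / 84168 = 0.03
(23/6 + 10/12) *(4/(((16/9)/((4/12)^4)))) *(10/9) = 35/243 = 0.14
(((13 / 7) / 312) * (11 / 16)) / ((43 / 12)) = 11 / 9632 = 0.00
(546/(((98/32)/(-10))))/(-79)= 12480/553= 22.57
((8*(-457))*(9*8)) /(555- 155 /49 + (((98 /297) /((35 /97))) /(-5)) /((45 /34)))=-1077416802000 /2258119393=-477.13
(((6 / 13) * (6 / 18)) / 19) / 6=1 / 741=0.00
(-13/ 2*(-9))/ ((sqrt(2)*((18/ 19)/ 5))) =1235*sqrt(2)/ 8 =218.32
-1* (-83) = 83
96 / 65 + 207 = 13551 / 65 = 208.48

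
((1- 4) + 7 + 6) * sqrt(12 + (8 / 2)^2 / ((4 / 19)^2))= 10 * sqrt(373)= 193.13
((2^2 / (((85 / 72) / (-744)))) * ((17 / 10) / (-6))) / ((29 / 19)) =339264 / 725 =467.95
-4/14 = -2/7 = -0.29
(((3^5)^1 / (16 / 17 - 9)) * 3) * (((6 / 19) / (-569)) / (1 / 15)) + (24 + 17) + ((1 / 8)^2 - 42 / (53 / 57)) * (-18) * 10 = 8169.51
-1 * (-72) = 72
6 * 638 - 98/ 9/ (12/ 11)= 3818.02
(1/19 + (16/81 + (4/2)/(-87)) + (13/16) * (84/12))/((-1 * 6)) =-4223645/4284576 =-0.99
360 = 360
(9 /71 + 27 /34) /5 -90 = -1084077 /12070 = -89.82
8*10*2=160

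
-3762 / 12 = -627 / 2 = -313.50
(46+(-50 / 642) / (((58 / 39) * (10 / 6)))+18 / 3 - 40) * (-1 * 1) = -74277 / 6206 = -11.97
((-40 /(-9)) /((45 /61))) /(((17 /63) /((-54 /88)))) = -2562 /187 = -13.70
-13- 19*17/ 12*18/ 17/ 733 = -19115/ 1466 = -13.04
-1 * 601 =-601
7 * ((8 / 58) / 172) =7 / 1247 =0.01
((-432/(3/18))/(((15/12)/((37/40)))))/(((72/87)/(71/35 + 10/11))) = -65532402/9625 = -6808.56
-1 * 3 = -3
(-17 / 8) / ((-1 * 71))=17 / 568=0.03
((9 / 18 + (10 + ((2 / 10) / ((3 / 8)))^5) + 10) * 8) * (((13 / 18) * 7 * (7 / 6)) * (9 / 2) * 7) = 139120403149 / 4556250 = 30533.97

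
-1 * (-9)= 9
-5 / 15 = -1 / 3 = -0.33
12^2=144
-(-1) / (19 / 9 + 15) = 9 / 154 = 0.06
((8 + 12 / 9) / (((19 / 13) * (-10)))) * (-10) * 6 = 38.32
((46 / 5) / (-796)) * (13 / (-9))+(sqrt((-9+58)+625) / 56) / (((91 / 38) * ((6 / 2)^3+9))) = 19 * sqrt(674) / 91728+299 / 17910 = 0.02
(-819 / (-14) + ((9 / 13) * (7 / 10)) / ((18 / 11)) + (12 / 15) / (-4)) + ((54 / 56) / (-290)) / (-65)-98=-20797323 / 527800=-39.40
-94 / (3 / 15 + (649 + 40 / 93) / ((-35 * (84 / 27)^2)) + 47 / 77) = 879561760 / 10355061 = 84.94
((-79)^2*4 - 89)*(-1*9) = -223875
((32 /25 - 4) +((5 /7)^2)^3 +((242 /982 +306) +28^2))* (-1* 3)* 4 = -18848805936456 /1444141475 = -13051.91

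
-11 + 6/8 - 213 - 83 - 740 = -4185/4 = -1046.25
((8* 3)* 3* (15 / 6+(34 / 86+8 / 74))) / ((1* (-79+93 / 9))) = -516078 / 163873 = -3.15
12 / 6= 2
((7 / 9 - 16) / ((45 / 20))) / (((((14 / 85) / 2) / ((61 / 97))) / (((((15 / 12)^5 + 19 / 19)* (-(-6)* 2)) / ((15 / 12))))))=-65493809 / 32592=-2009.51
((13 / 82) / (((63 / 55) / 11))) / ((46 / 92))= 7865 / 2583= 3.04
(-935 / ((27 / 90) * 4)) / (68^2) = -275 / 1632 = -0.17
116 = 116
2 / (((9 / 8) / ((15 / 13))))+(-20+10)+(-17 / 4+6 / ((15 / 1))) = -9203 / 780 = -11.80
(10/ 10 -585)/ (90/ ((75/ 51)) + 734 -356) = -730/ 549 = -1.33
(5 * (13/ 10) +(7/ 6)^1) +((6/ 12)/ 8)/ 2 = 739/ 96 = 7.70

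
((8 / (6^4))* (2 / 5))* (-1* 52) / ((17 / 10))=-104 / 1377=-0.08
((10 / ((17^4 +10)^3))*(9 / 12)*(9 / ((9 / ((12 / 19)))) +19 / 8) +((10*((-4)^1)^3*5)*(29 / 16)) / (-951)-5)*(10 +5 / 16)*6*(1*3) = 91651191410827503172575 / 449330474926973784704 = 203.97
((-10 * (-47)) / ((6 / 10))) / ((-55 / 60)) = -9400 / 11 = -854.55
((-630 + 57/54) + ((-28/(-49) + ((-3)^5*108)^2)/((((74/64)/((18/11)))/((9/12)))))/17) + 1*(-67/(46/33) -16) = 11652080273335/270963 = 43002477.36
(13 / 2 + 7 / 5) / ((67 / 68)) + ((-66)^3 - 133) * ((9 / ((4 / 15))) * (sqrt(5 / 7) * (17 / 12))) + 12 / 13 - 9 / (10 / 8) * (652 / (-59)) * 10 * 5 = 1024502942 / 256945 - 220036185 * sqrt(35) / 112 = -11618795.13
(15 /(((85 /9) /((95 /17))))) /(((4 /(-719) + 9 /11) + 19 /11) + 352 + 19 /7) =142006095 /5716033607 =0.02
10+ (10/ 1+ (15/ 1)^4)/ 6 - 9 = 50641/ 6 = 8440.17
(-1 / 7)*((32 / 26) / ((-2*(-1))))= -8 / 91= -0.09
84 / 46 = 42 / 23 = 1.83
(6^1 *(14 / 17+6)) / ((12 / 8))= 464 / 17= 27.29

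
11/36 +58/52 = 665/468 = 1.42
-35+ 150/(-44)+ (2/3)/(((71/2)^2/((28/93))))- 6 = -1374085975/30941658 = -44.41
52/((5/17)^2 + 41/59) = 221663/3331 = 66.55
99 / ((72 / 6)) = 33 / 4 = 8.25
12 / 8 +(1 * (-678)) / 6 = -223 / 2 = -111.50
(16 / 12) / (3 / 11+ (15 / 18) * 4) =44 / 119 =0.37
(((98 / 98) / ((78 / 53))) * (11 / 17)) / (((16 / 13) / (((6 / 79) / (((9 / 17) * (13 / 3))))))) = 583 / 49296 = 0.01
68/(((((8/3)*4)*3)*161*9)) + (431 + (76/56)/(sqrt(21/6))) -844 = -4787479/11592 + 19*sqrt(14)/98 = -412.27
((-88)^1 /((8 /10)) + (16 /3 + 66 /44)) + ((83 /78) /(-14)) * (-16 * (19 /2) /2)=-17725 /182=-97.39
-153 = -153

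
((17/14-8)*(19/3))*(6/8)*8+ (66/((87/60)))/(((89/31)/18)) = 497215/18067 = 27.52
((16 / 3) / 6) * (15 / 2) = 20 / 3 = 6.67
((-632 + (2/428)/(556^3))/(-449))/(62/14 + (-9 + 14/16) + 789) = 162724620133369/90786255035116944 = 0.00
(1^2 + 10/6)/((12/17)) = 34/9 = 3.78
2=2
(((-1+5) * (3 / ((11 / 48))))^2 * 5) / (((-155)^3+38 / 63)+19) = -10450944 / 2838694969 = -0.00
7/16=0.44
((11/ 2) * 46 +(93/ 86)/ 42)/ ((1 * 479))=304643/ 576716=0.53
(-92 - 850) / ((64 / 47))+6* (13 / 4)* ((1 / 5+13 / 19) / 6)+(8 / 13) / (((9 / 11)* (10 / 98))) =-242408947 / 355680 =-681.54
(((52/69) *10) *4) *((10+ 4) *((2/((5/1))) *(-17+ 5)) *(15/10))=-69888/23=-3038.61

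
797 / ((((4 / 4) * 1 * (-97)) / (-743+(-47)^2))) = -1168402 / 97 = -12045.38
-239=-239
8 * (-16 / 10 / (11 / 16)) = -1024 / 55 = -18.62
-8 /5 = -1.60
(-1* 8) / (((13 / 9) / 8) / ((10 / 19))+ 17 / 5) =-1152 / 539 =-2.14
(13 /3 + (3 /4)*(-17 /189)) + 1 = 1327 /252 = 5.27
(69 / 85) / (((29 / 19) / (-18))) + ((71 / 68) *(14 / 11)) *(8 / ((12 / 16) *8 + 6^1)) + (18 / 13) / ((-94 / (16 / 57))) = -8207624981 / 944334105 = -8.69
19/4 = 4.75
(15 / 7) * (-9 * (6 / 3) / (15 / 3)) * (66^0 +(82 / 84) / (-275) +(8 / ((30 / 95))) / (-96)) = -5.65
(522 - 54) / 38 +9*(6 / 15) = 1512 / 95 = 15.92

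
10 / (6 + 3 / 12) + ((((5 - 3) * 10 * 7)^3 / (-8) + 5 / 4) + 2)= -6859903 / 20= -342995.15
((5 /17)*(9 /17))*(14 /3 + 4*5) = 1110 /289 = 3.84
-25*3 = -75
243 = 243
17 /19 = 0.89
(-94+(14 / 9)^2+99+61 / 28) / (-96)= -0.10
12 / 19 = 0.63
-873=-873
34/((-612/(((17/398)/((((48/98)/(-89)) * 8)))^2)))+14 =1466033779343/105109291008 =13.95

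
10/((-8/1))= -5/4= -1.25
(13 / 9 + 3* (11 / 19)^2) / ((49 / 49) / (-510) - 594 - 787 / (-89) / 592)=-0.00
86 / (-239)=-0.36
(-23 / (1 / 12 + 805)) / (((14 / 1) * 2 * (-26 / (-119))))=-0.00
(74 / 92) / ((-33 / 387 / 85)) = -405705 / 506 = -801.79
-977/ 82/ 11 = -977/ 902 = -1.08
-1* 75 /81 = -25 /27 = -0.93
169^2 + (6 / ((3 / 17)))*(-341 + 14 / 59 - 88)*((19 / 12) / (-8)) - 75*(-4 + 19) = 85869683 / 2832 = 30321.22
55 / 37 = 1.49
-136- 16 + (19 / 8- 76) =-1805 / 8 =-225.62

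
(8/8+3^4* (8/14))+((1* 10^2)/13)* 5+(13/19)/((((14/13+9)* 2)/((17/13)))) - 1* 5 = 36598455/452998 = 80.79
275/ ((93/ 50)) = 13750/ 93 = 147.85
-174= -174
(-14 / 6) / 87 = -0.03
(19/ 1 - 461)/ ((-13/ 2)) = 68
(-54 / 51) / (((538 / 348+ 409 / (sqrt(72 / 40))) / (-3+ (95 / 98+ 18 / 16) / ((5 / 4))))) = -273393846 / 11718619255735+ 24109475148 * sqrt(5) / 11718619255735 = 0.00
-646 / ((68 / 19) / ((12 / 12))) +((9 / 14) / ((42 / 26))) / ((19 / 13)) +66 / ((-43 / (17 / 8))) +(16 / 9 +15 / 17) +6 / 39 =-57545563531 / 318502548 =-180.68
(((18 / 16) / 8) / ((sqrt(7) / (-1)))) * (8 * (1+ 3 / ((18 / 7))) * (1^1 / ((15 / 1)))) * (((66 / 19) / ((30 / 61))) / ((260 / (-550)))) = 7381 * sqrt(7) / 21280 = 0.92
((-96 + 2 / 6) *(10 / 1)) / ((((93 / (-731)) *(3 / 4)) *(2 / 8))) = 33567520 / 837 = 40104.56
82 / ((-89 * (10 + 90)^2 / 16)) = -82 / 55625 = -0.00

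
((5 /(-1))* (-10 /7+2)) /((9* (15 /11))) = -44 /189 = -0.23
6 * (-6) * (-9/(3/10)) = 1080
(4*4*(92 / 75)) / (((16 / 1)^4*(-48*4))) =-23 / 14745600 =-0.00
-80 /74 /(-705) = 8 /5217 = 0.00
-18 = -18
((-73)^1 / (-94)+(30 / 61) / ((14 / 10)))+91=3697829 / 40138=92.13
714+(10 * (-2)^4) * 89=14954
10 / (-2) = -5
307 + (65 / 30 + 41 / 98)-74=34631 / 147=235.59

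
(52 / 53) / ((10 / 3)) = 78 / 265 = 0.29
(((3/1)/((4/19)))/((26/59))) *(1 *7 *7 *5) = 823935/104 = 7922.45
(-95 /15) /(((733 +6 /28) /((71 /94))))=-9443 /1447365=-0.01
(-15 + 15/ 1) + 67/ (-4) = -67/ 4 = -16.75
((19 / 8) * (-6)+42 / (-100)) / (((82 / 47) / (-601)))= 41438349 / 8200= 5053.46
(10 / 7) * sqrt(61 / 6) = 5 * sqrt(366) / 21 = 4.56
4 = 4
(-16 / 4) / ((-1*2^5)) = 1 / 8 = 0.12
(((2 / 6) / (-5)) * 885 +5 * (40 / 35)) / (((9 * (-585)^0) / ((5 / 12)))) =-1865 / 756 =-2.47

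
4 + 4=8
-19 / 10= -1.90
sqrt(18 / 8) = 3 / 2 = 1.50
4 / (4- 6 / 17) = 34 / 31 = 1.10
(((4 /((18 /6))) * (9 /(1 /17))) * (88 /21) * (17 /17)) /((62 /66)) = 197472 /217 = 910.01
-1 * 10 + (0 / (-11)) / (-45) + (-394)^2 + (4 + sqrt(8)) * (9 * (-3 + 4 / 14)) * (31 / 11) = 11931198 / 77 -10602 * sqrt(2) / 77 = 154755.90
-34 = -34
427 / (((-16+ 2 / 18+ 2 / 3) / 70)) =-269010 / 137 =-1963.58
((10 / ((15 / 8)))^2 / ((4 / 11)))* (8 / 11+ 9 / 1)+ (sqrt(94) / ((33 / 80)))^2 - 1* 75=149837 / 121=1238.32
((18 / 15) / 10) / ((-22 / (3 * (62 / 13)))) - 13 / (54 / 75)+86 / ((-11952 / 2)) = -193858627 / 10682100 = -18.15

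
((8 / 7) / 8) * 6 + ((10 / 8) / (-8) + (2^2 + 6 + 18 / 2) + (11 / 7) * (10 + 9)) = 11101 / 224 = 49.56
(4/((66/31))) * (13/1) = 806/33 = 24.42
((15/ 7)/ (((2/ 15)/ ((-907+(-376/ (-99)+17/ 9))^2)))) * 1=99524911250/ 7623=13055871.87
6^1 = 6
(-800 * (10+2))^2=92160000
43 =43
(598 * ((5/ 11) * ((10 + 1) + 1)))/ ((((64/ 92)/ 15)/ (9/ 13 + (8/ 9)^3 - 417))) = -29230752.92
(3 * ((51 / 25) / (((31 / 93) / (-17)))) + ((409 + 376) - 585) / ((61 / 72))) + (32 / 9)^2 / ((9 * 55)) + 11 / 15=-920787442 / 12228975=-75.30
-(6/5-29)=139/5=27.80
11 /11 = 1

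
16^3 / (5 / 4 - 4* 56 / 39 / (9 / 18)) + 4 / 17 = -10856204 / 27149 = -399.87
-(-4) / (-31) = -4 / 31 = -0.13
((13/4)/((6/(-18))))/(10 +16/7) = -273/344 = -0.79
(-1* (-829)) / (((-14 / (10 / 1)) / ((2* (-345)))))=2860050 / 7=408578.57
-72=-72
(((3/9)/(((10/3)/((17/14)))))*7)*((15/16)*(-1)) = -51/64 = -0.80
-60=-60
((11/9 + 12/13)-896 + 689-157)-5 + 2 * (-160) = -80362/117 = -686.85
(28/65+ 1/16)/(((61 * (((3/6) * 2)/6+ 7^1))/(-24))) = -4617/170495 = -0.03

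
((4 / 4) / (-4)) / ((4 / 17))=-17 / 16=-1.06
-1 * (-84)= 84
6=6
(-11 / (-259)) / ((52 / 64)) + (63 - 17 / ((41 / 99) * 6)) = 15519467 / 276094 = 56.21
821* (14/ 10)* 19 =109193/ 5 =21838.60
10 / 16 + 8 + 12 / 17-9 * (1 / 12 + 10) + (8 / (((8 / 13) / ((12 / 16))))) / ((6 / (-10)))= -13283 / 136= -97.67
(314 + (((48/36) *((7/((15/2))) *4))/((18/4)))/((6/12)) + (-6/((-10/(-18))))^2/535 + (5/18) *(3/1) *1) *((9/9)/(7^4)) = 687431117/5202366750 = 0.13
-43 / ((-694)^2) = -43 / 481636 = -0.00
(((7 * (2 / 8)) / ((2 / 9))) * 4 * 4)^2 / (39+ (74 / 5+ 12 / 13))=1031940 / 3557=290.12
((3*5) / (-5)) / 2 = -3 / 2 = -1.50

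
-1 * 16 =-16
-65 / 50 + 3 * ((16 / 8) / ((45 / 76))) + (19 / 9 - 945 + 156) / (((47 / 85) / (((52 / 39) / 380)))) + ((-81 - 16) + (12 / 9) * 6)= -4106585 / 48222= -85.16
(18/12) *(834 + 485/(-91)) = 226227/182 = 1243.01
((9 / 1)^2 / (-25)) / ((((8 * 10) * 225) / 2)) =-9 / 25000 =-0.00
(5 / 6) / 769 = 5 / 4614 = 0.00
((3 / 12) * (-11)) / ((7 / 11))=-121 / 28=-4.32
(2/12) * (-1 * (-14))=7/3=2.33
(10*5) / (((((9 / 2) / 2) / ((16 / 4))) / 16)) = 12800 / 9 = 1422.22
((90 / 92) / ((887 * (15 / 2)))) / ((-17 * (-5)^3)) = 3 / 43352125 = 0.00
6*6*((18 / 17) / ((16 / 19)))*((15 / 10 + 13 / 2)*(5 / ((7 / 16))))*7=492480 / 17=28969.41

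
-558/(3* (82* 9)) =-31/123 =-0.25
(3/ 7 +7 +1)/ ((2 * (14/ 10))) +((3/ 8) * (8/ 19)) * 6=7369/ 1862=3.96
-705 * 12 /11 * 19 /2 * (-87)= 6992190 /11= 635653.64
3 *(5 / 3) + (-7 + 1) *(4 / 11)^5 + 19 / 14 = 14247523 / 2254714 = 6.32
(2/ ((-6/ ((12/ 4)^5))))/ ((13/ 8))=-648/ 13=-49.85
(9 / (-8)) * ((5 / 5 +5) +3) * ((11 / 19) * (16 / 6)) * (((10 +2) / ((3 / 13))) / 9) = -1716 / 19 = -90.32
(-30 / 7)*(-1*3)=90 / 7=12.86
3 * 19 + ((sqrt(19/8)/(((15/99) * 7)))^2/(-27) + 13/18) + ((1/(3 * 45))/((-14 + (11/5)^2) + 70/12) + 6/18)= 2551589897/44011800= 57.98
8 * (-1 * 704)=-5632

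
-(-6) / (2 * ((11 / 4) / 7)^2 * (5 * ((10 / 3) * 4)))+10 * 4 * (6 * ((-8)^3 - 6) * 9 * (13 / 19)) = -43999939242 / 57475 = -765549.18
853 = 853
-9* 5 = -45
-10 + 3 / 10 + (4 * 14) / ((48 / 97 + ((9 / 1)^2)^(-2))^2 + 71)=-321528704706791 / 36070161500930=-8.91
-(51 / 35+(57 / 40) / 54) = -7477 / 5040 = -1.48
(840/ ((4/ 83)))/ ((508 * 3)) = 2905/ 254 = 11.44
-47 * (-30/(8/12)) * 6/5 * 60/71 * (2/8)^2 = 19035/142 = 134.05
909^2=826281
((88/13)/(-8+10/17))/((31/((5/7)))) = -3740/177723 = -0.02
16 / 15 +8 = 136 / 15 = 9.07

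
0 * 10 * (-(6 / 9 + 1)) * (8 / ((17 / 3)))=0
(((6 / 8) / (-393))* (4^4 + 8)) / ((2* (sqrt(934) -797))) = 0.00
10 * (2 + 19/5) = 58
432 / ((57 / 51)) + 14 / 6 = 22165 / 57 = 388.86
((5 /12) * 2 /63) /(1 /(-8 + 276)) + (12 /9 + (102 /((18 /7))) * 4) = 30910 /189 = 163.54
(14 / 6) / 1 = 7 / 3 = 2.33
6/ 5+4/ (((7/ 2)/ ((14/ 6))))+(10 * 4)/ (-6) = -14/ 5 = -2.80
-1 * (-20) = 20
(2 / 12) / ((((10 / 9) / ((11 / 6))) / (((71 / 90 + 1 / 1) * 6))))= 1771 / 600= 2.95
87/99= 29/33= 0.88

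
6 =6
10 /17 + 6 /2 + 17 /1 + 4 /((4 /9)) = 503 /17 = 29.59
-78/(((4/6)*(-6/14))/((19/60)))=1729/20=86.45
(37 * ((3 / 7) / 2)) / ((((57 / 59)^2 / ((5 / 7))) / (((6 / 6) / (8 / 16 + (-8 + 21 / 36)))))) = -1287970 / 1468187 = -0.88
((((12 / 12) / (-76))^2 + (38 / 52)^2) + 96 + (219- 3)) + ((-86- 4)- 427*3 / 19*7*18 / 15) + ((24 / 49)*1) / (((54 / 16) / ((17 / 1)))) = -734689737767 / 2152397520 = -341.34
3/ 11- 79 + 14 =-64.73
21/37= 0.57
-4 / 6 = -2 / 3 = -0.67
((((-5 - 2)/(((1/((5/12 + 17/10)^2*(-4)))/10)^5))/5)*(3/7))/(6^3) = 1091533853073393531649/2125764000000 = 513478379.10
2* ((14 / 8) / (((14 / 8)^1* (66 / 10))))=10 / 33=0.30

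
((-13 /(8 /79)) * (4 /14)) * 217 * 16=-127348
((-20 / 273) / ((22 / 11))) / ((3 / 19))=-190 / 819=-0.23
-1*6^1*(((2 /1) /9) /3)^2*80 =-640 /243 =-2.63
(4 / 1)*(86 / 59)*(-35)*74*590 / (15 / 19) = -33856480 / 3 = -11285493.33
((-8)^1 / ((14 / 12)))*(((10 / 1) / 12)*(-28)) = 160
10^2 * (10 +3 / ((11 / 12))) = 1327.27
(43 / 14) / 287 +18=72367 / 4018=18.01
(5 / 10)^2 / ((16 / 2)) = 0.03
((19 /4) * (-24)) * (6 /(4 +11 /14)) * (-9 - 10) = 181944 /67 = 2715.58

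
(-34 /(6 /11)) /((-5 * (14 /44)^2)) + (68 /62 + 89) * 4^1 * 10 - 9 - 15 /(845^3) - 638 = 1693680289100714 /549894215325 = 3080.01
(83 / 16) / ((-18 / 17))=-4.90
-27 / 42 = -9 / 14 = -0.64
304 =304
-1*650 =-650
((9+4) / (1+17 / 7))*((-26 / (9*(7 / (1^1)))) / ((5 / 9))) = -169 / 60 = -2.82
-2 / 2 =-1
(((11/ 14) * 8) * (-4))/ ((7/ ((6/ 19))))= -1056/ 931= -1.13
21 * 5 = 105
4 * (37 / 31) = 4.77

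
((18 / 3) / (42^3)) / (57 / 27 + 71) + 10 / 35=257937 / 902776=0.29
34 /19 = 1.79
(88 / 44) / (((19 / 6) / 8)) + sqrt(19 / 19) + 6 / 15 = 613 / 95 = 6.45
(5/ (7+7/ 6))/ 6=5/ 49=0.10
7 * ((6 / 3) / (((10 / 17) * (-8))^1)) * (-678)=40341 / 20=2017.05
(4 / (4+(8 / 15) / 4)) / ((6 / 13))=65 / 31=2.10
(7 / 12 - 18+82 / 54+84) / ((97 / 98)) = 360395 / 5238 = 68.80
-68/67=-1.01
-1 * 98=-98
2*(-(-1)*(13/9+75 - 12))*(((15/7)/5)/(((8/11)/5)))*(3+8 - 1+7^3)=2815175/21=134055.95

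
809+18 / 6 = 812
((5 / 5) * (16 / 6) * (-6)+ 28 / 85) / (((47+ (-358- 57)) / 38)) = 6327 / 3910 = 1.62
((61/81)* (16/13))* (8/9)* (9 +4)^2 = 101504/729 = 139.24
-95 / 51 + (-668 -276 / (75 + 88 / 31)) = -82871675 / 123063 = -673.41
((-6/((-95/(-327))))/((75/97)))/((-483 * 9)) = 0.01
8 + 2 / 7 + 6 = 100 / 7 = 14.29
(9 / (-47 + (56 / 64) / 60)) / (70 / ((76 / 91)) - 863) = 8640 / 35145883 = 0.00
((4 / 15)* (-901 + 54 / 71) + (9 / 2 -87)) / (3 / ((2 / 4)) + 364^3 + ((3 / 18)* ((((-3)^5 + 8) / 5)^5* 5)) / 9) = -6183549 / 517453916075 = -0.00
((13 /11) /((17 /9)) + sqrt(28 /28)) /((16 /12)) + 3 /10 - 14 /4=-1852 /935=-1.98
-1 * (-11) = 11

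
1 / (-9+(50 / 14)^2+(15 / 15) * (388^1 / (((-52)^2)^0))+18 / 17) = 833 / 327214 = 0.00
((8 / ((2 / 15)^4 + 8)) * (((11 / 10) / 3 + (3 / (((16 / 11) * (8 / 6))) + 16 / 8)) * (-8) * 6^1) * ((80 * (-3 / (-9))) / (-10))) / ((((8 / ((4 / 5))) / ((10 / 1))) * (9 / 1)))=2817750 / 50627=55.66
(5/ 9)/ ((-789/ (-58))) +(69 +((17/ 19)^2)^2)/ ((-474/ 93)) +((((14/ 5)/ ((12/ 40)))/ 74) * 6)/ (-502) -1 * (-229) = 146228821853085706/ 678947906133333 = 215.38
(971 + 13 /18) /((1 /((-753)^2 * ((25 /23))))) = 27548762275 /46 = 598886136.41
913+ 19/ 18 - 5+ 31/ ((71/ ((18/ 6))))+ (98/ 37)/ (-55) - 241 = 1740713471/ 2600730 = 669.32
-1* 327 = -327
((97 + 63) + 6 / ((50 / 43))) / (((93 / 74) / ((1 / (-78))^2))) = 152773 / 7072650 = 0.02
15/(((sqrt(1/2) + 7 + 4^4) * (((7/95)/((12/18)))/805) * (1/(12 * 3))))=2068758000/138337 - 3933000 * sqrt(2)/138337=14914.27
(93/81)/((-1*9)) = -31/243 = -0.13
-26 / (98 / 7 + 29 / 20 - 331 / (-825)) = -85800 / 52309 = -1.64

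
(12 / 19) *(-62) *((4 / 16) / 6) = -31 / 19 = -1.63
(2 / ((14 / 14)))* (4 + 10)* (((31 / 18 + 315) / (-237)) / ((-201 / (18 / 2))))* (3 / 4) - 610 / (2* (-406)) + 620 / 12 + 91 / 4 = 985398179 / 12893748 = 76.42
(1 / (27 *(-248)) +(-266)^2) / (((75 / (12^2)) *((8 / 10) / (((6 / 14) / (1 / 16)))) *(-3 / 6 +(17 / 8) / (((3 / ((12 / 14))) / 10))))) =758051480 / 3627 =209002.34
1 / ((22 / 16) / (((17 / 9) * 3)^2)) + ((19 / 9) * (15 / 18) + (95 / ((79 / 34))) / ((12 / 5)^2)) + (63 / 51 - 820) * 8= -20798431309 / 3190968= -6517.91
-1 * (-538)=538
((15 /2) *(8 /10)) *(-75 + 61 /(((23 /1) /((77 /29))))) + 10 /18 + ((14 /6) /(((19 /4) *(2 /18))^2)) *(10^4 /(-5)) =-37188564097 /2167083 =-17160.66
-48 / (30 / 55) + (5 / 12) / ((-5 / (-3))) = -351 / 4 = -87.75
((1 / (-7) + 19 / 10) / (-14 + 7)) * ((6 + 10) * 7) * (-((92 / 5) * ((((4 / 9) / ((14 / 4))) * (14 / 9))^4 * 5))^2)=11923653847416832 / 21618568869938145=0.55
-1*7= -7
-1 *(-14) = 14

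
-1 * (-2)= 2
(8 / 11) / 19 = 8 / 209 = 0.04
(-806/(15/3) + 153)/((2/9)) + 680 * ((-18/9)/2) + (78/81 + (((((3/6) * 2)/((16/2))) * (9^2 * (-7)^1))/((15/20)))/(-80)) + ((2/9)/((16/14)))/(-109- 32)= -714.76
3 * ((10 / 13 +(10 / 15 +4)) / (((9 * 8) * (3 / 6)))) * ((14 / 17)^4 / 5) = 2036048 / 48859785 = 0.04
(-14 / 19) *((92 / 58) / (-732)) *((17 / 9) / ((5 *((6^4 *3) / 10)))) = 0.00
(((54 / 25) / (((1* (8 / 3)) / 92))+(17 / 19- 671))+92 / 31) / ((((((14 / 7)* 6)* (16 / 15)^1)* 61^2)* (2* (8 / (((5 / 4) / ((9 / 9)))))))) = -8726293 / 8977076224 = -0.00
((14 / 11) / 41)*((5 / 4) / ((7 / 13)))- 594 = -535723 / 902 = -593.93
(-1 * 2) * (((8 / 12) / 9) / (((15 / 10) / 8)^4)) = -262144 / 2187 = -119.86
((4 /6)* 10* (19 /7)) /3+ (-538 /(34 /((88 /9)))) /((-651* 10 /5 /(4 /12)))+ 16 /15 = 1523504 /213435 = 7.14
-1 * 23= -23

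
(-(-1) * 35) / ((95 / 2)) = 0.74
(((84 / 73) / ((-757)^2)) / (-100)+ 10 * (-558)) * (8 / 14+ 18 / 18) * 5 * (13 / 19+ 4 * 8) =-1432969.17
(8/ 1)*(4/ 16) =2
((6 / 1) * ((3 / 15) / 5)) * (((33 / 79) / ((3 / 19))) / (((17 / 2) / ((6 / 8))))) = 1881 / 33575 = 0.06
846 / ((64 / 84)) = 8883 / 8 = 1110.38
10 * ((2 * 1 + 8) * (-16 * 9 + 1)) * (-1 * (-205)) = -2931500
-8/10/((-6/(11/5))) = 22/75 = 0.29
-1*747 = -747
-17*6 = -102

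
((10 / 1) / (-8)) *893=-4465 / 4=-1116.25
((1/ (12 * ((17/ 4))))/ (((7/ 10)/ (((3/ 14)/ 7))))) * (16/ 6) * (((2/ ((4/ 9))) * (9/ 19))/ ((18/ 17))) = 30/ 6517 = 0.00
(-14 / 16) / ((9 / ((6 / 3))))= -0.19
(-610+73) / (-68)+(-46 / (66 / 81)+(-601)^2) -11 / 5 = 1350701907 / 3740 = 361150.24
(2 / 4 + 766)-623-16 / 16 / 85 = 24393 / 170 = 143.49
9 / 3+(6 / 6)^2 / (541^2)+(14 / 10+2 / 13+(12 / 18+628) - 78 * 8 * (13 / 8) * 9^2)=-4651477279817 / 57072795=-81500.78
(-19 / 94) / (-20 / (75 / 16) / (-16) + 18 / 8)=-570 / 7097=-0.08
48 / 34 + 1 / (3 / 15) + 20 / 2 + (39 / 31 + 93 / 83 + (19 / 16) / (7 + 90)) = 1276430743 / 67886032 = 18.80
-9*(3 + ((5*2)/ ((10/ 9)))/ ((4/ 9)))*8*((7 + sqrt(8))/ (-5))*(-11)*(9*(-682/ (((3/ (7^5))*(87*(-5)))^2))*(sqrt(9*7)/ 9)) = 262772035431752*sqrt(14)/ 105125 + 919702124011132*sqrt(7)/ 105125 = 32499462809.06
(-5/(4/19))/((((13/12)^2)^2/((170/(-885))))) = 5581440/1685099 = 3.31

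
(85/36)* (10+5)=425/12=35.42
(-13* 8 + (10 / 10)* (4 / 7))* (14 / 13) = -1448 / 13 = -111.38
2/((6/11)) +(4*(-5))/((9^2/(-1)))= 317/81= 3.91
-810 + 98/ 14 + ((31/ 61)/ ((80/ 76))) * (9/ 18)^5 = -31348531/ 39040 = -802.98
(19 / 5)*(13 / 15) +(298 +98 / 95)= 430813 / 1425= 302.32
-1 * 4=-4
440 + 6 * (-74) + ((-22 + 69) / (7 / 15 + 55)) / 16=-52543 / 13312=-3.95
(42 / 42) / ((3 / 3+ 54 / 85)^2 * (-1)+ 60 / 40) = -14450 / 16967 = -0.85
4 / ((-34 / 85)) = -10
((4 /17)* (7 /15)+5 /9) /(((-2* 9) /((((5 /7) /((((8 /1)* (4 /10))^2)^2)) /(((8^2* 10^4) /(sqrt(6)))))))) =-509* sqrt(6) /1293724680192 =-0.00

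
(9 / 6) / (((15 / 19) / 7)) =133 / 10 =13.30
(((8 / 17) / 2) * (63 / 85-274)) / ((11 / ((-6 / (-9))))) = -185816 / 47685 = -3.90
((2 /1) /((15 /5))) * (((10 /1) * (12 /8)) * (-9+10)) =10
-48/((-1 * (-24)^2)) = 1/12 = 0.08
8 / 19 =0.42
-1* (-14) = 14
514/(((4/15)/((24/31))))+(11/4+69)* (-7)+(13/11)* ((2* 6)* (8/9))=4102697/4092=1002.61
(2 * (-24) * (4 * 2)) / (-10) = 192 / 5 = 38.40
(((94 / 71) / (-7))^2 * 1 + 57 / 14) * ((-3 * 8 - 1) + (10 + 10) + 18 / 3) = 2029031 / 494018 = 4.11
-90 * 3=-270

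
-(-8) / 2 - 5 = -1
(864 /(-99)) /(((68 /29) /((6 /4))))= -1044 /187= -5.58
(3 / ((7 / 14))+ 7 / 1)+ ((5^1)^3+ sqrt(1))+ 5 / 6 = 839 / 6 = 139.83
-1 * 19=-19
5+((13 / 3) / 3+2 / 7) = 424 / 63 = 6.73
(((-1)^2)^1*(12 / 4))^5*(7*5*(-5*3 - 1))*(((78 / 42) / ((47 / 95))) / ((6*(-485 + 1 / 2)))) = 140400 / 799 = 175.72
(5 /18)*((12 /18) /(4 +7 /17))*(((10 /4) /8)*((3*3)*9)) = 17 /16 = 1.06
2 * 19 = 38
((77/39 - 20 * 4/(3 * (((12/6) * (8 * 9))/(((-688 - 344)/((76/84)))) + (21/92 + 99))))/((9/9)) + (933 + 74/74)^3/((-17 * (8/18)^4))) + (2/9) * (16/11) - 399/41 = -96765354890734594211185/78776759359584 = -1228349016.61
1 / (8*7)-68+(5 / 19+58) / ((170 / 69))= -4009581 / 90440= -44.33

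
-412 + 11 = -401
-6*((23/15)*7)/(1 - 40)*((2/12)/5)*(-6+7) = 161/2925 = 0.06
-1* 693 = -693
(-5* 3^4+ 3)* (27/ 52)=-5427/ 26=-208.73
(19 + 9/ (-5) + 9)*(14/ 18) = 917/ 45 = 20.38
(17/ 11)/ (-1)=-17/ 11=-1.55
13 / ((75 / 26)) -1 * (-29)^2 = -62737 / 75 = -836.49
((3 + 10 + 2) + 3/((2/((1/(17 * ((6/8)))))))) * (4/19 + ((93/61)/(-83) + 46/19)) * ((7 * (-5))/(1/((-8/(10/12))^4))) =-2400667525251072/204418625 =-11743878.65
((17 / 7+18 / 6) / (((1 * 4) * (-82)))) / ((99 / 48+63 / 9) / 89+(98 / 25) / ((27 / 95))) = -913140 / 766595081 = -0.00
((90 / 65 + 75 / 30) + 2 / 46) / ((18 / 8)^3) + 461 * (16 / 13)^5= 100088966560 / 76857651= 1302.26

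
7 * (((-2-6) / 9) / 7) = -8 / 9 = -0.89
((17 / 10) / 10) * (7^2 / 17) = 49 / 100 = 0.49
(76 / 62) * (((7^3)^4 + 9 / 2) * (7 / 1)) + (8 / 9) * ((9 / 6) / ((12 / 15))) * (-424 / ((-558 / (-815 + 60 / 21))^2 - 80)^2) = 112607063388589412849560870403 / 948132884825967786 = 118767174085.79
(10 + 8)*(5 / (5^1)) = 18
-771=-771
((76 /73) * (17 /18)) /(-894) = -323 /293679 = -0.00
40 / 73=0.55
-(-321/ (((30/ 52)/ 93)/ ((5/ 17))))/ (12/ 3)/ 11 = 345.89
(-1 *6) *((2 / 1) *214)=-2568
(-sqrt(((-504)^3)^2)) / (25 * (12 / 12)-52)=4741632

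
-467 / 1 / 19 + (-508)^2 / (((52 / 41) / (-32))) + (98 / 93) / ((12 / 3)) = -299136518831 / 45942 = -6511177.55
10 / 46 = 5 / 23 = 0.22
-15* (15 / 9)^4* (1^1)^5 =-3125 / 27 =-115.74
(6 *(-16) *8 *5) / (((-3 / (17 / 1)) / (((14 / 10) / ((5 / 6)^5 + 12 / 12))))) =236888064 / 10901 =21730.86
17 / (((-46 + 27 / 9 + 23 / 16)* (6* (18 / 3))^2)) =-17 / 53865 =-0.00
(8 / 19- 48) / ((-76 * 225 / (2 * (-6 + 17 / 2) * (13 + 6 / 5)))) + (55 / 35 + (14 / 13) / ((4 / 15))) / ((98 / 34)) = 1552920553 / 724364550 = 2.14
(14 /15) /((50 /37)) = 259 /375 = 0.69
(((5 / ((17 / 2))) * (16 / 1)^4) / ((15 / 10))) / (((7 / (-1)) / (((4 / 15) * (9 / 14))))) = -524288 / 833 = -629.40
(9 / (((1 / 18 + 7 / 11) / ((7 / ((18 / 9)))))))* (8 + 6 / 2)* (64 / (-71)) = -4390848 / 9727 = -451.41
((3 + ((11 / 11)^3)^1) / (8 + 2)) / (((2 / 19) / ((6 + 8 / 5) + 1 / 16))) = 11647 / 400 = 29.12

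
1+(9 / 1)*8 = 73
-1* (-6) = 6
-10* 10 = -100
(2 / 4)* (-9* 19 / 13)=-171 / 26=-6.58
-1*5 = -5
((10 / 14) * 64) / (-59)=-320 / 413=-0.77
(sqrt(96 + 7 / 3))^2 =295 / 3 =98.33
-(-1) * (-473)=-473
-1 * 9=-9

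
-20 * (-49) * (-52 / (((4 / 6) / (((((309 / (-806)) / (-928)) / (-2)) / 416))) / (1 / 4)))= 227115 / 23934976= 0.01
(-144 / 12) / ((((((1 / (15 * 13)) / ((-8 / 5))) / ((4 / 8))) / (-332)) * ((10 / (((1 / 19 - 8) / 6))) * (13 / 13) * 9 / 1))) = 2606864 / 285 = 9146.89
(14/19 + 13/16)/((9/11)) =1.89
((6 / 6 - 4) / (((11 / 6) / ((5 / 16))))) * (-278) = 6255 / 44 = 142.16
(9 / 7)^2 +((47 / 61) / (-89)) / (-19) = 8357534 / 5054399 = 1.65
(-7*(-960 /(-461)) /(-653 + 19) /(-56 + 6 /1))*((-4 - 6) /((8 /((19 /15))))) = 0.00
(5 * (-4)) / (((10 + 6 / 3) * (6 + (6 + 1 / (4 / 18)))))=-10 / 99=-0.10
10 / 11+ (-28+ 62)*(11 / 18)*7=14489 / 99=146.35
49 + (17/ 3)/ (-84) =12331/ 252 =48.93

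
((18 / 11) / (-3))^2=36 / 121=0.30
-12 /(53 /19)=-228 /53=-4.30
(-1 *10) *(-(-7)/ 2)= -35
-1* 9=-9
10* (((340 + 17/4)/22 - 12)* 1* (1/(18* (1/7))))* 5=18725/264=70.93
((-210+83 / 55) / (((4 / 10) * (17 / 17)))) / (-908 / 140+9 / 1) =-401345 / 1936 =-207.31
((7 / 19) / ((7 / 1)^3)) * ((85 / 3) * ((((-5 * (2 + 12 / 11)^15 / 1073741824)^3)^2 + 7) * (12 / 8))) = 3913436765933588249753358174633214870959829140457210133247434768802255760798093571805787555852807768953664871858919973733405 / 12246752769595824457831996590805743773971637972461168032181279673055086846013380190545569408401013474278811351104826835468288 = 0.32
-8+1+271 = 264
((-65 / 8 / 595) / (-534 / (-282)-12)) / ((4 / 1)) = 611 / 1808800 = 0.00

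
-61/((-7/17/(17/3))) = 17629/21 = 839.48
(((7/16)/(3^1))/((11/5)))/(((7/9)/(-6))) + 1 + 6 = 571/88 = 6.49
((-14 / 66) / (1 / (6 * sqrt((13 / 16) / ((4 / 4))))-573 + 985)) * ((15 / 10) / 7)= -12051 / 109230242 + 3 * sqrt(13) / 218460484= -0.00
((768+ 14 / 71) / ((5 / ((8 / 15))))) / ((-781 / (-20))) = 1745344 / 831765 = 2.10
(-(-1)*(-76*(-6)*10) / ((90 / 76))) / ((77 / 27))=103968 / 77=1350.23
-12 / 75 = -4 / 25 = -0.16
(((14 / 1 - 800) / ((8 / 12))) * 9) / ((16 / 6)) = -31833 / 8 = -3979.12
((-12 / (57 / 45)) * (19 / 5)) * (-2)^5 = 1152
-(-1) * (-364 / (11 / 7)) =-2548 / 11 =-231.64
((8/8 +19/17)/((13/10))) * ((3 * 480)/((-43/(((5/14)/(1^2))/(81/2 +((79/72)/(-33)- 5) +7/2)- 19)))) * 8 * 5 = 51043177728000/1231769357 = 41438.91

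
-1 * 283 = -283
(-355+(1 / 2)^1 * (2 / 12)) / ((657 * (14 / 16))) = -8518 / 13797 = -0.62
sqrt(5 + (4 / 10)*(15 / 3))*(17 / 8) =17*sqrt(7) / 8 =5.62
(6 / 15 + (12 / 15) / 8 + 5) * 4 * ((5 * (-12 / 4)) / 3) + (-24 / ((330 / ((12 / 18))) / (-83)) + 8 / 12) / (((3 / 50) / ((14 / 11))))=-1270 / 121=-10.50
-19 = -19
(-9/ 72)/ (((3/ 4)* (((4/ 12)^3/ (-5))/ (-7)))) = -315/ 2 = -157.50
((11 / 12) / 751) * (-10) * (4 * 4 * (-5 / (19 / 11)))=24200 / 42807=0.57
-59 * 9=-531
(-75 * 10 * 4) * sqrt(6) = -3000 * sqrt(6) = -7348.47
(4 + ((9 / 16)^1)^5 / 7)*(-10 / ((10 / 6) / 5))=-441287655 / 3670016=-120.24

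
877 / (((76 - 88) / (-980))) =214865 / 3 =71621.67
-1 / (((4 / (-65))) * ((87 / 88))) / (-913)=-130 / 7221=-0.02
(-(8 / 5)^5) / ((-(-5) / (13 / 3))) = -425984 / 46875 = -9.09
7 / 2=3.50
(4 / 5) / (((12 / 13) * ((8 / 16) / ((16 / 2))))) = 208 / 15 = 13.87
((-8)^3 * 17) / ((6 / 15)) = -21760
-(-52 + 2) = 50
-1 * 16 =-16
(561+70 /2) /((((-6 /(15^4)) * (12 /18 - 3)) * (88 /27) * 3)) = 67888125 /308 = 220415.99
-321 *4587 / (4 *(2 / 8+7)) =-1472427 / 29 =-50773.34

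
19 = 19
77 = 77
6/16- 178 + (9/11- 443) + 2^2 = -54191/88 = -615.81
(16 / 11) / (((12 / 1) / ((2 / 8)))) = 1 / 33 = 0.03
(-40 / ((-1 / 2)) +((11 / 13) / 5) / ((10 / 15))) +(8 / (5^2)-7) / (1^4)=47823 / 650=73.57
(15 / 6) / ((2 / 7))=35 / 4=8.75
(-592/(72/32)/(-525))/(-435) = -0.00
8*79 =632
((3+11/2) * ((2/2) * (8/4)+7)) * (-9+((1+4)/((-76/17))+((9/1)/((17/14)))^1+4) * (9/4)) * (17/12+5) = 16904349/2432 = 6950.80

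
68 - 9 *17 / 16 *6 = 85 / 8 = 10.62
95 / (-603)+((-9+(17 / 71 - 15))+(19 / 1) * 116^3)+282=29657282.08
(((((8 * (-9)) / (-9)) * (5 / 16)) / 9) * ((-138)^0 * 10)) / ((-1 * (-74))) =25 / 666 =0.04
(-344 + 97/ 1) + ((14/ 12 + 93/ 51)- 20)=-26929/ 102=-264.01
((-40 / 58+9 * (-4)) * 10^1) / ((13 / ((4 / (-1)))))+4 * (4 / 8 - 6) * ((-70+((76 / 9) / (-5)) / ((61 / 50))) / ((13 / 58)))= 1473552200 / 206973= 7119.54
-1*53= -53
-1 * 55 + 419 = 364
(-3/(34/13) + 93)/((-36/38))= -6593/68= -96.96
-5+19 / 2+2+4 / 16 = 27 / 4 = 6.75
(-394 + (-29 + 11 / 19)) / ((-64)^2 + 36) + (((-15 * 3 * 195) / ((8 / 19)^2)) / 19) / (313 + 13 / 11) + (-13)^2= 25822959673 / 160784384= 160.61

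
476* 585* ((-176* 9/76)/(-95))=22054032/361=61091.50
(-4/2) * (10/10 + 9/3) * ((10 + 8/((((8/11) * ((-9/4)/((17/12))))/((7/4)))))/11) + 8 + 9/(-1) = 161/297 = 0.54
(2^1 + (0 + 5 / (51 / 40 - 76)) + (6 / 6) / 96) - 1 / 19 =10308919 / 5451936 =1.89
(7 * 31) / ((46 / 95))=448.15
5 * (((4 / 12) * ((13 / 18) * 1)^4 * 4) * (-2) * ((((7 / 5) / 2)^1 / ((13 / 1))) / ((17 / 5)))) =-76895 / 1338444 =-0.06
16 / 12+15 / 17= 113 / 51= 2.22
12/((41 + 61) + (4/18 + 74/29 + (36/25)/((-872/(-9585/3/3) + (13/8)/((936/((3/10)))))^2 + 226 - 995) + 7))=1656243652277196/15426815418405761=0.11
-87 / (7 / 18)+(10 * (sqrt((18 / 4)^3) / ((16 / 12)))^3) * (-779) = -2069962695 * sqrt(2) / 1024 - 1566 / 7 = -2858982.81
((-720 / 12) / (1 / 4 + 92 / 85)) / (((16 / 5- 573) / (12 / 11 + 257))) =96526000 / 4732189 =20.40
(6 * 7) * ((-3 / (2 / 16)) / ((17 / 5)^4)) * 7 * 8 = -35280000 / 83521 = -422.41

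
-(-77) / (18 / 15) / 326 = 385 / 1956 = 0.20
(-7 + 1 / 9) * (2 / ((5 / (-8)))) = 992 / 45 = 22.04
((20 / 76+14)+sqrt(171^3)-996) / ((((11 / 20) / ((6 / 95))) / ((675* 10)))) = -3021786000 / 3971+4374000* sqrt(19) / 11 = 972293.24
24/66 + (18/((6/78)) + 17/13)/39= 35677/5577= 6.40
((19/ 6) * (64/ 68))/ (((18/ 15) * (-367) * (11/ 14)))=-5320/ 617661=-0.01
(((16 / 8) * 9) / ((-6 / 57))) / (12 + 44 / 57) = -9747 / 728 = -13.39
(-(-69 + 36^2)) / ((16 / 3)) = -3681 / 16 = -230.06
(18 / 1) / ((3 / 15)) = 90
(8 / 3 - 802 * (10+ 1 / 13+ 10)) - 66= -630436 / 39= -16165.03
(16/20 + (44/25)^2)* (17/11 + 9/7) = 75864/6875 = 11.03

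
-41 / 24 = -1.71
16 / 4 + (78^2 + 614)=6702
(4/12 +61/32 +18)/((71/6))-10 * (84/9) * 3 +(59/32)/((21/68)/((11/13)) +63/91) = -3229837579/11679216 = -276.55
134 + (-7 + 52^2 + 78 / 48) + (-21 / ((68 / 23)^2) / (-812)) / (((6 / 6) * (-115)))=7596873571 / 2681920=2832.62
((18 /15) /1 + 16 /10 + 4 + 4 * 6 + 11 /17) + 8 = 3353 /85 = 39.45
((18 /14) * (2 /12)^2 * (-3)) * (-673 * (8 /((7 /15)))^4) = 104664960000 /16807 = 6227462.37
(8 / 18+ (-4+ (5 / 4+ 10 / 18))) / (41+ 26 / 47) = -47 / 1116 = -0.04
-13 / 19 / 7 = -13 / 133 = -0.10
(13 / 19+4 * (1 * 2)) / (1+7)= 165 / 152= 1.09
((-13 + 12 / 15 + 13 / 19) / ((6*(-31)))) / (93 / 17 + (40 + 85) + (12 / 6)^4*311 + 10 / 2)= 9299 / 767717325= 0.00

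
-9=-9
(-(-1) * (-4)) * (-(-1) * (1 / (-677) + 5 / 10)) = -1350 / 677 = -1.99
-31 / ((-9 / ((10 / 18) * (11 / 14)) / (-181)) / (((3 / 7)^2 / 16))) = -308605 / 98784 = -3.12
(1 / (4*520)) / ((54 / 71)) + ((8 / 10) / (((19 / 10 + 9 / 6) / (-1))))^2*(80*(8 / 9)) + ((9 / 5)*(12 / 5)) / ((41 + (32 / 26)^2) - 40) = 5.66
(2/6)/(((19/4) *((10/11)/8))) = 176/285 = 0.62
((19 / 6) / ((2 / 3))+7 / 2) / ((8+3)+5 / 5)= 11 / 16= 0.69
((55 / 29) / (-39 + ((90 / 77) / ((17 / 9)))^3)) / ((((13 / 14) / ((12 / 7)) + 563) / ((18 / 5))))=-3552827460336 / 11367135158198825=-0.00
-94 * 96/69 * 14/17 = -42112/391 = -107.70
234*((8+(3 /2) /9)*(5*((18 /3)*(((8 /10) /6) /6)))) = 1274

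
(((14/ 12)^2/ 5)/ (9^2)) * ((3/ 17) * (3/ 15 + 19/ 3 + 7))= 9947/ 1239300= 0.01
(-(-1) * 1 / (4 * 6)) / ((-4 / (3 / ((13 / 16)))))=-1 / 26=-0.04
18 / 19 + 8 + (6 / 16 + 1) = 1569 / 152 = 10.32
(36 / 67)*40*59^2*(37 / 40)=69204.36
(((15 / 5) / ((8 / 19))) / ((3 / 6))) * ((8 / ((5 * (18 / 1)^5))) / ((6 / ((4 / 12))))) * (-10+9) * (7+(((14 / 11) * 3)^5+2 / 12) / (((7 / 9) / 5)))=-223827783217 / 63906531353280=-0.00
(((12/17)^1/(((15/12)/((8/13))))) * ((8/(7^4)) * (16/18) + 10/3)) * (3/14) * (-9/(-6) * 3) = 20763072/18571735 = 1.12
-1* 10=-10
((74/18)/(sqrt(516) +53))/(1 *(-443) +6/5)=-9805/45587133 +370 *sqrt(129)/45587133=-0.00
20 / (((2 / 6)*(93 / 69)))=1380 / 31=44.52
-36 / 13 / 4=-9 / 13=-0.69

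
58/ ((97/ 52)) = 3016/ 97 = 31.09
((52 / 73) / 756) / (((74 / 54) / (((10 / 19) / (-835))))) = -26 / 59991911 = -0.00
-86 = -86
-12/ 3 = -4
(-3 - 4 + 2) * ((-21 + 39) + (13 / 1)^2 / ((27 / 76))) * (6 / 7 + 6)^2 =-116070.75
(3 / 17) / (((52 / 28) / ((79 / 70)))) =237 / 2210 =0.11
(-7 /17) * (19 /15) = -133 /255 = -0.52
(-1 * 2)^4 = 16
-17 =-17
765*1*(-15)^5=-580921875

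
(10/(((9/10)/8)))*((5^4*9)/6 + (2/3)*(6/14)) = 5251600/63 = 83358.73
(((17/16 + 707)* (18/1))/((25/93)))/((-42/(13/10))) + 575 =-892.51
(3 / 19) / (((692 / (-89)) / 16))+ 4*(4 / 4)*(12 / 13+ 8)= 1511284 / 42731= 35.37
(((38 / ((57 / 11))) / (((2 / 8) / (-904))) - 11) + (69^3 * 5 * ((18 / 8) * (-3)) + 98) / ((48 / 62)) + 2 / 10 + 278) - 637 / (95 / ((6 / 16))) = -43615078461 / 3040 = -14347065.28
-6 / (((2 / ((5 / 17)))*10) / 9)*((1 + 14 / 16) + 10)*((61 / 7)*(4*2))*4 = -312930 / 119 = -2629.66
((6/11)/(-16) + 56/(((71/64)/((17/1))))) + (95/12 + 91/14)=16354579/18744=872.52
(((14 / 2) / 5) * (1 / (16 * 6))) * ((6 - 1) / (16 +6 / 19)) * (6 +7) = 0.06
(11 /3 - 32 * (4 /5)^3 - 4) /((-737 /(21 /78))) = 0.01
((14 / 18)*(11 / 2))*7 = 539 / 18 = 29.94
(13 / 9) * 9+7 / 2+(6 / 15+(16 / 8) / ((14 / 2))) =1203 / 70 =17.19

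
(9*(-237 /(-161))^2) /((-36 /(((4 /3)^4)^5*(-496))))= 850894456549801984 /10042326495369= 84730.81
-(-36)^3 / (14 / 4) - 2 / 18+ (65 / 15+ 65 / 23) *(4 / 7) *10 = 19374703 / 1449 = 13371.09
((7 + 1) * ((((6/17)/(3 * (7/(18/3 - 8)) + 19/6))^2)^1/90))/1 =0.00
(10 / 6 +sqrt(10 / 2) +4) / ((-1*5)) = -17 / 15-sqrt(5) / 5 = -1.58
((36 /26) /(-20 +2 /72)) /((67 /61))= -39528 /626249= -0.06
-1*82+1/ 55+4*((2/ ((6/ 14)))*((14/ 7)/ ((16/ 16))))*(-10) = -75127/ 165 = -455.32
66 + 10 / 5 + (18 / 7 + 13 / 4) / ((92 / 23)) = 7779 / 112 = 69.46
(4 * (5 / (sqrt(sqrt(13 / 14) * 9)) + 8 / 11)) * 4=128 / 11 + 80 * 13^(3 / 4) * 14^(1 / 4) / 39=38.80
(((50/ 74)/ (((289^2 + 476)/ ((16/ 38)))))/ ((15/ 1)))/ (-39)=-40/ 6908837247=-0.00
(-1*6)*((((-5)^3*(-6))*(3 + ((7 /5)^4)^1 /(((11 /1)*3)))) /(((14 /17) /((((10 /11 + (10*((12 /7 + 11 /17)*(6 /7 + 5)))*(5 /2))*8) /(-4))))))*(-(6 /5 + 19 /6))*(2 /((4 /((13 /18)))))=-18618071.81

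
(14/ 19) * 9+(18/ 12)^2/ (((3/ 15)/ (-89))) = -75591/ 76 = -994.62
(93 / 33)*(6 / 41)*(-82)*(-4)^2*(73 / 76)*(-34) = 3693216 / 209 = 17670.89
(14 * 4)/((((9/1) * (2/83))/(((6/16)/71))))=581/426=1.36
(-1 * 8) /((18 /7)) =-28 /9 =-3.11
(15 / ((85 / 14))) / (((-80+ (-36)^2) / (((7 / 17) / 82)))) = 147 / 14408384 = 0.00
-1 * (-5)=5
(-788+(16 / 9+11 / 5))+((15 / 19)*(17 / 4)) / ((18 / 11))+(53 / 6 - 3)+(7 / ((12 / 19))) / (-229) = -1215788033 / 1566360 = -776.19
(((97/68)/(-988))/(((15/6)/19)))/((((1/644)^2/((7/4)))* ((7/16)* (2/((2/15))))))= -20114696/16575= -1213.56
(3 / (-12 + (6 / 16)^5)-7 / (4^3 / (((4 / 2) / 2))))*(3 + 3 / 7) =-9042267 / 7335496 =-1.23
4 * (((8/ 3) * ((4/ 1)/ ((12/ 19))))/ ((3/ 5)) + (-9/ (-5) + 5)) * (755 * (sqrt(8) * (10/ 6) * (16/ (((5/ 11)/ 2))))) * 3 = 2006169088 * sqrt(2)/ 27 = 105079686.39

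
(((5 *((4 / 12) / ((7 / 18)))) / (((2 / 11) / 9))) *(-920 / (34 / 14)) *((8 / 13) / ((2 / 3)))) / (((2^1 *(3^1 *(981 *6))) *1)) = -50600 / 24089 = -2.10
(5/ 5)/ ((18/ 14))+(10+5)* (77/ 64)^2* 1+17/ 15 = 4354331/ 184320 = 23.62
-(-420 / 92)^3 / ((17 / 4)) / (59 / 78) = 361179000 / 12203501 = 29.60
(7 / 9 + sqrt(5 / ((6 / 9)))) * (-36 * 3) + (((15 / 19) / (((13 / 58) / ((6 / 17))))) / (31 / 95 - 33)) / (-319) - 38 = -54 * sqrt(30) - 230147407 / 1886456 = -417.77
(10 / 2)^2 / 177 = 25 / 177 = 0.14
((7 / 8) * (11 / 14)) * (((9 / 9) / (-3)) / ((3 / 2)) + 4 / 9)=11 / 72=0.15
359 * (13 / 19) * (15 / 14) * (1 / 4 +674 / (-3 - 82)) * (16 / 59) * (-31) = 323787126 / 19057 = 16990.46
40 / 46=20 / 23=0.87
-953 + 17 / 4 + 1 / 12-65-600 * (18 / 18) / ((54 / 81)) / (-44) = -993.21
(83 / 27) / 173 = 83 / 4671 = 0.02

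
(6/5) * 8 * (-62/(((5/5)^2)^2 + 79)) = -186/25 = -7.44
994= 994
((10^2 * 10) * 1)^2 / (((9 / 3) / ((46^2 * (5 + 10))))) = 10580000000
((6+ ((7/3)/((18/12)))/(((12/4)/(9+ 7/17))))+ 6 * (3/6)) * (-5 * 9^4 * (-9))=4098052.06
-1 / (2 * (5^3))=-1 / 250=-0.00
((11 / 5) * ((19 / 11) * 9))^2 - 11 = 28966 / 25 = 1158.64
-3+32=29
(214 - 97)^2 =13689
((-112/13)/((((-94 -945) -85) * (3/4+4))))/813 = 112/56427891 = 0.00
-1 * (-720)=720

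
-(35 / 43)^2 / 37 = -1225 / 68413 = -0.02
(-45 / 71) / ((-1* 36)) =5 / 284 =0.02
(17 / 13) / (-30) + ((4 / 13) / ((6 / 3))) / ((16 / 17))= 187 / 1560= 0.12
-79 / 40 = -1.98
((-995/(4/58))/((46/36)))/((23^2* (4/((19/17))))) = -4934205/827356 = -5.96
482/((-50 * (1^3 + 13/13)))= -241/50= -4.82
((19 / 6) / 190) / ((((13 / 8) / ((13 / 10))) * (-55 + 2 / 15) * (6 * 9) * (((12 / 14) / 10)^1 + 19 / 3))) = -7 / 9984636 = -0.00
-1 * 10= -10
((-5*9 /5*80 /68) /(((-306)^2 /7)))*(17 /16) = -35 /41616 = -0.00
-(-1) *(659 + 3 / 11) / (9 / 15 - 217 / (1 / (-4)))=36260 / 47773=0.76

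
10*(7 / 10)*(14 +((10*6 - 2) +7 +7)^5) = 13544423522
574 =574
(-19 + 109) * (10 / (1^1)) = 900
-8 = -8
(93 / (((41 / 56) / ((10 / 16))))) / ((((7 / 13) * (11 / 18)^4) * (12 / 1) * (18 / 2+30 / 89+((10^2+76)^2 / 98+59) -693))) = -230616919260 / 807811948163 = -0.29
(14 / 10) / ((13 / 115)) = 161 / 13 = 12.38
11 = 11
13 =13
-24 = -24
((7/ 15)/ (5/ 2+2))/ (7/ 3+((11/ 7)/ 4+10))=392/ 48105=0.01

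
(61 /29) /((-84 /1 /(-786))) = 7991 /406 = 19.68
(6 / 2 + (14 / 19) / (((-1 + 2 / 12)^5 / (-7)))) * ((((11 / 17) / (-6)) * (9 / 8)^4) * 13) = -294030644193 / 8268800000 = -35.56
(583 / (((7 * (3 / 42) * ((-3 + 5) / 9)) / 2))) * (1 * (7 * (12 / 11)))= 80136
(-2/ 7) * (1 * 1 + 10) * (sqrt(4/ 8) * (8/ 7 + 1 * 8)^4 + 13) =-184549376 * sqrt(2)/ 16807- 286/ 7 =-15569.64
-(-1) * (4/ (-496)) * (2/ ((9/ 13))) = -13/ 558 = -0.02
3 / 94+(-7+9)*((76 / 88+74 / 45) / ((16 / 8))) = 59093 / 23265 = 2.54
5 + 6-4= 7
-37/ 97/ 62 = -37/ 6014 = -0.01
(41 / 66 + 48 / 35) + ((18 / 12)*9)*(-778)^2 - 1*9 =18875765353 / 2310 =8171326.99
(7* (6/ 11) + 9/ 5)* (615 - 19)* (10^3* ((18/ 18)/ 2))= 18416400/ 11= 1674218.18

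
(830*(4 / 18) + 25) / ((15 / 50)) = 18850 / 27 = 698.15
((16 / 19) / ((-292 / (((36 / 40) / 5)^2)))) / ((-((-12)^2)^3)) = 1 / 31956480000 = 0.00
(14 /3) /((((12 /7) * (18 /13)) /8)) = 15.73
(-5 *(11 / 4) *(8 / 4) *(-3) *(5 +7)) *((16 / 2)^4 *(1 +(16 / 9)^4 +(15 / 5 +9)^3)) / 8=642583321600 / 729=881458603.02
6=6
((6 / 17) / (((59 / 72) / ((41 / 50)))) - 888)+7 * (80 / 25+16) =-18887664 / 25075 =-753.25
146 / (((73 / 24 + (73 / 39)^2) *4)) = 6084 / 1091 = 5.58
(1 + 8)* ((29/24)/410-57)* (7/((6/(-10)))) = 3925957/656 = 5984.69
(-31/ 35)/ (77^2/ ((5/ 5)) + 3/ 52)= -1612/ 10790885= -0.00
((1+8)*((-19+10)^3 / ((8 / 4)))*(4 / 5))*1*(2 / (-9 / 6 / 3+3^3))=-52488 / 265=-198.07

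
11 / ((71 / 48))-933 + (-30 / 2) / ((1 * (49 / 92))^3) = -8560606755 / 8353079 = -1024.84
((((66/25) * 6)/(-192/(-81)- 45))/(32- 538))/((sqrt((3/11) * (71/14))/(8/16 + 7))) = 243 * sqrt(32802)/9397915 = 0.00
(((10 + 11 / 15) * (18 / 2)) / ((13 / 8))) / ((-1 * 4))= -966 / 65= -14.86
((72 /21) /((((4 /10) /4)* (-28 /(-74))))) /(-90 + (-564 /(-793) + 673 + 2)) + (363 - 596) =-1766440551 /7586327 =-232.85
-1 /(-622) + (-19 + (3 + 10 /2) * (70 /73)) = -514321 /45406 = -11.33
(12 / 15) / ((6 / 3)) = 0.40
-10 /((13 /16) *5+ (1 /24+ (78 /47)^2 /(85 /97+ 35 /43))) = -1245876000 /714339187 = -1.74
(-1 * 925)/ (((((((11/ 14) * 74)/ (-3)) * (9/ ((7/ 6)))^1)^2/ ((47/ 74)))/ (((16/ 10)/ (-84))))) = 80605/ 161010828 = 0.00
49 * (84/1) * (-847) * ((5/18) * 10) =-29052100/3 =-9684033.33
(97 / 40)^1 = 97 / 40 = 2.42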